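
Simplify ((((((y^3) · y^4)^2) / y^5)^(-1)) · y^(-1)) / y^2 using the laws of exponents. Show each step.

((((((y^3) · y^4)^2) / y^5)^(-1)) · y^(-1)) / y^2
= ((((((y^3) · y^4)^2)^(-1)) / ((y^5)^(-1))) · y^(-1)) / y^2    [power of a quotient]
= (((((y^3) · y^4)^(-2)) / ((y^5)^(-1))) · y^(-1)) / y^2    [power of a power]
= (((((y^3)^(-2)) · ((y^4)^(-2))) / ((y^5)^(-1))) · y^(-1)) / y^2    [power of a product]
= ((((y^(-6)) · ((y^4)^(-2))) / ((y^5)^(-1))) · y^(-1)) / y^2    [power of a power]
= (((y^(-6) · y^(-8)) / ((y^5)^(-1))) · y^(-1)) / y^2    [power of a power]
= ((y^(-14) / ((y^5)^(-1))) · y^(-1)) / y^2    [product of powers]
= ((y^(-14) / y^(-5)) · y^(-1)) / y^2    [power of a power]
= (y^(-9) · y^(-1)) / y^2    [quotient of powers]
= y^(-10) / y^2    [product of powers]
= y^(-12)    [quotient of powers]

y^(-12)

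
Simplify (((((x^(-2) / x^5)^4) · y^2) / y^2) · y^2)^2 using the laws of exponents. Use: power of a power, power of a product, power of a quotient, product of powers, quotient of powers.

(((((x^(-2) / x^5)^4) · y^2) / y^2) · y^2)^2
= (((((x^(-2) / x^5)^4) · y^2) / y^2)^2) · ((y^2)^2)    [power of a product]
= (((((x^(-2) / x^5)^4) · y^2)^2) / ((y^2)^2)) · ((y^2)^2)    [power of a quotient]
= (((((x^(-2) / x^5)^4)^2) · ((y^2)^2)) / ((y^2)^2)) · ((y^2)^2)    [power of a product]
= ((((x^(-2) / x^5)^8) · ((y^2)^2)) / ((y^2)^2)) · ((y^2)^2)    [power of a power]
= (((((x^(-2))^8) / ((x^5)^8)) · ((y^2)^2)) / ((y^2)^2)) · ((y^2)^2)    [power of a quotient]
= (((x^(-16) / ((x^5)^8)) · ((y^2)^2)) / ((y^2)^2)) · ((y^2)^2)    [power of a power]
= (((x^(-16) / x^40) · ((y^2)^2)) / ((y^2)^2)) · ((y^2)^2)    [power of a power]
= ((x^(-56) · ((y^2)^2)) / ((y^2)^2)) · ((y^2)^2)    [quotient of powers]
= ((x^(-56) · y^4) / ((y^2)^2)) · ((y^2)^2)    [power of a power]
= ((x^(-56) · y^4) / y^4) · ((y^2)^2)    [power of a power]
= ((x^(-56) · y^4) / y^4) · y^4    [power of a power]
= x^(-56)y^4    [quotient of powers; product of powers]

x^(-56)y^4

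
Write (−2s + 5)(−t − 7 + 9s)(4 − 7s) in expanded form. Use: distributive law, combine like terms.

(−2s + 5)(−t − 7 + 9s)(4 − 7s)
= (2st + 14s − 18s^2 − 5t − 35 + 45s)(4 − 7s)    [distributive law]
= (2st + 59s − 18s^2 − 5t − 35)(4 − 7s)    [combine like terms]
= 8st − 14s^2t + 236s − 413s^2 − 72s^2 + 126s^3 − 20t + 35st − 140 + 245s    [distributive law]
= 43st − 14s^2t + 481s − 485s^2 + 126s^3 − 20t − 140    [combine like terms]

43st − 14s^2t + 481s − 485s^2 + 126s^3 − 20t − 140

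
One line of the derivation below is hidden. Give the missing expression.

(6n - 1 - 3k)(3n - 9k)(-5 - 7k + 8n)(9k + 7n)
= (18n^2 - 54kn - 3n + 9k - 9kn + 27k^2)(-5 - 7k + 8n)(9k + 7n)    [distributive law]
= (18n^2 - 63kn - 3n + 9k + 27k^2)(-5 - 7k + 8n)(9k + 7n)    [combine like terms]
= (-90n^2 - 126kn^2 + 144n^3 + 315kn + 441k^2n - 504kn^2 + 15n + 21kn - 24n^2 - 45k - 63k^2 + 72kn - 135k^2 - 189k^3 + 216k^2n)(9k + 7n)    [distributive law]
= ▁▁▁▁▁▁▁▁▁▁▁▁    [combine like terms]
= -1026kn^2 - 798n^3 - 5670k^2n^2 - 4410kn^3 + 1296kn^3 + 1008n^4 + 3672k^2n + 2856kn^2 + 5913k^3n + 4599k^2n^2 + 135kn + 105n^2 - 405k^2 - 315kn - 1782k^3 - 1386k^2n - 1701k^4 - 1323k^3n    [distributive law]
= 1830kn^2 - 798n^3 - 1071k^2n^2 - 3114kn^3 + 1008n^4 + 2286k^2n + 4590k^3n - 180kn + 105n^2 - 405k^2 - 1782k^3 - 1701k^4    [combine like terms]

By combine like terms:

(-114n^2 - 630kn^2 + 144n^3 + 408kn + 657k^2n + 15n - 45k - 198k^2 - 189k^3)(9k + 7n)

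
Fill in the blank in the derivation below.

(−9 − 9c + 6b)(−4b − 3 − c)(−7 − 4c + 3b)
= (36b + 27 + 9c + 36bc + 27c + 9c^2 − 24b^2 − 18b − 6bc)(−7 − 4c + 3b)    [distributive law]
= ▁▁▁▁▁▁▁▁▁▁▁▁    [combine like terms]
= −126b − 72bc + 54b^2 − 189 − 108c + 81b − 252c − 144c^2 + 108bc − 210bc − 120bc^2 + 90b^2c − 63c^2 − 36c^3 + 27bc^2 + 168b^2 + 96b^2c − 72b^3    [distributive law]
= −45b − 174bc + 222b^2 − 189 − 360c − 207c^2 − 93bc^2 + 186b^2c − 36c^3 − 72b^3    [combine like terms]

After combine like terms, the bracketed line is:

(18b + 27 + 36c + 30bc + 9c^2 − 24b^2)(−7 − 4c + 3b)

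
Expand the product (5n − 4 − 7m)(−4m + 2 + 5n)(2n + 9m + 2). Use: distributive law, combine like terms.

(5n − 4 − 7m)(−4m + 2 + 5n)(2n + 9m + 2)
= (−20mn + 10n + 25n^2 + 16m − 8 − 20n + 28m^2 − 14m − 35mn)(2n + 9m + 2)    [distributive law]
= (−55mn − 10n + 25n^2 + 2m − 8 + 28m^2)(2n + 9m + 2)    [combine like terms]
= −110mn^2 − 495m^2n − 110mn − 20n^2 − 90mn − 20n + 50n^3 + 225mn^2 + 50n^2 + 4mn + 18m^2 + 4m − 16n − 72m − 16 + 56m^2n + 252m^3 + 56m^2    [distributive law]
= 115mn^2 − 439m^2n − 196mn + 30n^2 − 36n + 50n^3 + 74m^2 − 68m − 16 + 252m^3    [combine like terms]

115mn^2 − 439m^2n − 196mn + 30n^2 − 36n + 50n^3 + 74m^2 − 68m − 16 + 252m^3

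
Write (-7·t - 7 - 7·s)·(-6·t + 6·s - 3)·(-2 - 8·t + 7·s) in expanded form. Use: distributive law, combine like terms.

-588·t^2 - 336·t^3 + 294·s·t^2 - 294·t + 609·s·t + 189·s - 63·s^2 - 42 + 336·s^2·t - 294·s^3

(-7·t - 7 - 7·s)·(-6·t + 6·s - 3)·(-2 - 8·t + 7·s)
= (42·t^2 - 42·s·t + 21·t + 42·t - 42·s + 21 + 42·s·t - 42·s^2 + 21·s)·(-2 - 8·t + 7·s)    [distributive law]
= (42·t^2 + 63·t - 21·s + 21 - 42·s^2)·(-2 - 8·t + 7·s)    [combine like terms]
= -84·t^2 - 336·t^3 + 294·s·t^2 - 126·t - 504·t^2 + 441·s·t + 42·s + 168·s·t - 147·s^2 - 42 - 168·t + 147·s + 84·s^2 + 336·s^2·t - 294·s^3    [distributive law]
= -588·t^2 - 336·t^3 + 294·s·t^2 - 294·t + 609·s·t + 189·s - 63·s^2 - 42 + 336·s^2·t - 294·s^3    [combine like terms]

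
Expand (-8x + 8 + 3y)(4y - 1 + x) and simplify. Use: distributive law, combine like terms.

-29xy + 16x - 8x² + 29y - 8 + 12y²

(-8x + 8 + 3y)(4y - 1 + x)
= -32xy + 8x - 8x² + 32y - 8 + 8x + 12y² - 3y + 3xy    [distributive law]
= -29xy + 16x - 8x² + 29y - 8 + 12y²    [combine like terms]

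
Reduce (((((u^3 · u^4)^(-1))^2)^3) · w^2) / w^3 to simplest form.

u^(-42)w^(-1)

(((((u^3 · u^4)^(-1))^2)^3) · w^2) / w^3
= ((((u^3 · u^4)^(-1))^6) · w^2) / w^3    [power of a power]
= (((u^3 · u^4)^(-6)) · w^2) / w^3    [power of a power]
= ((((u^3)^(-6)) · ((u^4)^(-6))) · w^2) / w^3    [power of a product]
= ((u^(-18) · ((u^4)^(-6))) · w^2) / w^3    [power of a power]
= ((u^(-18) · u^(-24)) · w^2) / w^3    [power of a power]
= (u^(-42) · w^2) / w^3    [product of powers]
= u^(-42)w^(-1)    [quotient of powers]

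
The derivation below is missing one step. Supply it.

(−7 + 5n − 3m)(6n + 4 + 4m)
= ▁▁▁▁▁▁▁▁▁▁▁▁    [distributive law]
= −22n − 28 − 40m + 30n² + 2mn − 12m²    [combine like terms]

By distributive law:

−42n − 28 − 28m + 30n² + 20n + 20mn − 18mn − 12m − 12m²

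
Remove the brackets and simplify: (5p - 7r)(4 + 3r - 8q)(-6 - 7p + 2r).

(5p - 7r)(4 + 3r - 8q)(-6 - 7p + 2r)
= (20p + 15pr - 40pq - 28r - 21r² + 56qr)(-6 - 7p + 2r)    [distributive law]
= -120p - 140p² + 40pr - 90pr - 105p²r + 30pr² + 240pq + 280p²q - 80pqr + 168r + 196pr - 56r² + 126r² + 147pr² - 42r³ - 336qr - 392pqr + 112qr²    [distributive law]
= -120p - 140p² + 146pr - 105p²r + 177pr² + 240pq + 280p²q - 472pqr + 168r + 70r² - 42r³ - 336qr + 112qr²    [combine like terms]

-120p - 140p² + 146pr - 105p²r + 177pr² + 240pq + 280p²q - 472pqr + 168r + 70r² - 42r³ - 336qr + 112qr²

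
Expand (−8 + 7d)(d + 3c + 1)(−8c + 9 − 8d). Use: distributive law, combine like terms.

389cd + 55d + 71d^2 + 192c^2 − 152c − 72 − 224cd^2 − 56d^3 − 168c^2d

(−8 + 7d)(d + 3c + 1)(−8c + 9 − 8d)
= (−8d − 24c − 8 + 7d^2 + 21cd + 7d)(−8c + 9 − 8d)    [distributive law]
= (−d − 24c − 8 + 7d^2 + 21cd)(−8c + 9 − 8d)    [combine like terms]
= 8cd − 9d + 8d^2 + 192c^2 − 216c + 192cd + 64c − 72 + 64d − 56cd^2 + 63d^2 − 56d^3 − 168c^2d + 189cd − 168cd^2    [distributive law]
= 389cd + 55d + 71d^2 + 192c^2 − 152c − 72 − 224cd^2 − 56d^3 − 168c^2d    [combine like terms]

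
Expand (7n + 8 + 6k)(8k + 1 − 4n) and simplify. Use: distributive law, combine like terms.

32kn − 25n − 28n^2 + 70k + 8 + 48k^2

(7n + 8 + 6k)(8k + 1 − 4n)
= 56kn + 7n − 28n^2 + 64k + 8 − 32n + 48k^2 + 6k − 24kn    [distributive law]
= 32kn − 25n − 28n^2 + 70k + 8 + 48k^2    [combine like terms]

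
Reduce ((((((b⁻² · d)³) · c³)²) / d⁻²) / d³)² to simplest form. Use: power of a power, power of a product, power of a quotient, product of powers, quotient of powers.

((((((b⁻² · d)³) · c³)²) / d⁻²) / d³)²
= ((((((b⁻² · d)³) · c³)²) / d⁻²)²) / ((d³)²)    [power of a quotient]
= ((((((b⁻² · d)³) · c³)²)²) / ((d⁻²)²)) / ((d³)²)    [power of a quotient]
= (((((b⁻² · d)³) · c³)⁴) / ((d⁻²)²)) / ((d³)²)    [power of a power]
= (((((b⁻² · d)³)⁴) · ((c³)⁴)) / ((d⁻²)²)) / ((d³)²)    [power of a product]
= ((((b⁻² · d)¹²) · ((c³)⁴)) / ((d⁻²)²)) / ((d³)²)    [power of a power]
= (((((b⁻²)¹²) · (d¹²)) · ((c³)⁴)) / ((d⁻²)²)) / ((d³)²)    [power of a product]
= (((b⁻²⁴ · (d¹²)) · ((c³)⁴)) / ((d⁻²)²)) / ((d³)²)    [power of a power]
= (((b⁻²⁴ · d¹²) · c¹²) / ((d⁻²)²)) / ((d³)²)    [power of a power]
= (((b⁻²⁴ · d¹²) · c¹²) / d⁻⁴) / ((d³)²)    [power of a power]
= (((b⁻²⁴ · d¹²) · c¹²) / d⁻⁴) / d⁶    [power of a power]
= b⁻²⁴c¹²d¹⁰    [quotient of powers; product of powers]

b⁻²⁴c¹²d¹⁰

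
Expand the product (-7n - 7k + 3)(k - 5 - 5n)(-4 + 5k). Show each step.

(-7n - 7k + 3)(k - 5 - 5n)(-4 + 5k)
= (-7kn + 35n + 35n² - 7k² + 35k + 35kn + 3k - 15 - 15n)(-4 + 5k)    [distributive law]
= (28kn + 20n + 35n² - 7k² + 38k - 15)(-4 + 5k)    [combine like terms]
= -112kn + 140k²n - 80n + 100kn - 140n² + 175kn² + 28k² - 35k³ - 152k + 190k² + 60 - 75k    [distributive law]
= -12kn + 140k²n - 80n - 140n² + 175kn² + 218k² - 35k³ - 227k + 60    [combine like terms]

-12kn + 140k²n - 80n - 140n² + 175kn² + 218k² - 35k³ - 227k + 60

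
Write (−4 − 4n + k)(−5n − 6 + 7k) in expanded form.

(−4 − 4n + k)(−5n − 6 + 7k)
= 20n + 24 − 28k + 20n² + 24n − 28kn − 5kn − 6k + 7k²    [distributive law]
= 44n + 24 − 34k + 20n² − 33kn + 7k²    [combine like terms]

44n + 24 − 34k + 20n² − 33kn + 7k²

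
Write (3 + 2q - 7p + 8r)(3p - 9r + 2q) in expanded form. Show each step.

(3 + 2q - 7p + 8r)(3p - 9r + 2q)
= 9p - 27r + 6q + 6pq - 18qr + 4q² - 21p² + 63pr - 14pq + 24pr - 72r² + 16qr    [distributive law]
= 9p - 27r + 6q - 8pq - 2qr + 4q² - 21p² + 87pr - 72r²    [combine like terms]

9p - 27r + 6q - 8pq - 2qr + 4q² - 21p² + 87pr - 72r²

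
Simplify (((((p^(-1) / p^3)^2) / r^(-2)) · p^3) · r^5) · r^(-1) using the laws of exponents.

p^(-5)·r^6

(((((p^(-1) / p^3)^2) / r^(-2)) · p^3) · r^5) · r^(-1)
= ((((((p^(-1))^2) / ((p^3)^2)) / r^(-2)) · p^3) · r^5) · r^(-1)    [power of a quotient]
= ((((p^(-2) / ((p^3)^2)) / r^(-2)) · p^3) · r^5) · r^(-1)    [power of a power]
= ((((p^(-2) / p^6) / r^(-2)) · p^3) · r^5) · r^(-1)    [power of a power]
= (((p^(-8) / r^(-2)) · p^3) · r^5) · r^(-1)    [quotient of powers]
= p^(-5)·r^6    [quotient of powers; product of powers]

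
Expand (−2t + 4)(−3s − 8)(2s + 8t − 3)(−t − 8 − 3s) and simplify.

(−2t + 4)(−3s − 8)(2s + 8t − 3)(−t − 8 − 3s)
= (6st + 16t − 12s − 32)(2s + 8t − 3)(−t − 8 − 3s)    [distributive law]
= (12s^2t + 48st^2 − 18st + 32st + 128t^2 − 48t − 24s^2 − 96st + 36s − 64s − 256t + 96)(−t − 8 − 3s)    [distributive law]
= (12s^2t + 48st^2 − 82st + 128t^2 − 304t − 24s^2 − 28s + 96)(−t − 8 − 3s)    [combine like terms]
= −12s^2t^2 − 96s^2t − 36s^3t − 48st^3 − 384st^2 − 144s^2t^2 + 82st^2 + 656st + 246s^2t − 128t^3 − 1024t^2 − 384st^2 + 304t^2 + 2432t + 912st + 24s^2t + 192s^2 + 72s^3 + 28st + 224s + 84s^2 − 96t − 768 − 288s    [distributive law]
= −156s^2t^2 + 174s^2t − 36s^3t − 48st^3 − 686st^2 + 1596st − 128t^3 − 720t^2 + 2336t + 276s^2 + 72s^3 − 64s − 768    [combine like terms]

−156s^2t^2 + 174s^2t − 36s^3t − 48st^3 − 686st^2 + 1596st − 128t^3 − 720t^2 + 2336t + 276s^2 + 72s^3 − 64s − 768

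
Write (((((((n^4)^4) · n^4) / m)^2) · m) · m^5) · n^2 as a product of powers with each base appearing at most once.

(((((((n^4)^4) · n^4) / m)^2) · m) · m^5) · n^2
= (((((((n^4)^4) · n^4)^2) / (m^2)) · m) · m^5) · n^2    [power of a quotient]
= (((((((n^4)^4)^2) · ((n^4)^2)) / (m^2)) · m) · m^5) · n^2    [power of a product]
= ((((((n^4)^8) · ((n^4)^2)) / (m^2)) · m) · m^5) · n^2    [power of a power]
= ((((n^32 · ((n^4)^2)) / (m^2)) · m) · m^5) · n^2    [power of a power]
= ((((n^32 · n^8) / (m^2)) · m) · m^5) · n^2    [power of a power]
= (((n^40 / (m^2)) · m) · m^5) · n^2    [product of powers]
= m^4n^42    [quotient of powers; product of powers]

m^4n^42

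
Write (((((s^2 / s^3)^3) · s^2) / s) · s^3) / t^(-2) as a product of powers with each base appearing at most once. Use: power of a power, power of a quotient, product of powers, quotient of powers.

(((((s^2 / s^3)^3) · s^2) / s) · s^3) / t^(-2)
= ((((((s^2)^3) / ((s^3)^3)) · s^2) / s) · s^3) / t^(-2)    [power of a quotient]
= ((((s^6 / ((s^3)^3)) · s^2) / s) · s^3) / t^(-2)    [power of a power]
= ((((s^6 / s^9) · s^2) / s) · s^3) / t^(-2)    [power of a power]
= (((s^(-3) · s^2) / s) · s^3) / t^(-2)    [quotient of powers]
= ((s^(-1) / s) · s^3) / t^(-2)    [product of powers]
= (s^(-2) · s^3) / t^(-2)    [quotient of powers]
= s / t^(-2)    [product of powers]
= s·t^2    [quotient of powers]

s·t^2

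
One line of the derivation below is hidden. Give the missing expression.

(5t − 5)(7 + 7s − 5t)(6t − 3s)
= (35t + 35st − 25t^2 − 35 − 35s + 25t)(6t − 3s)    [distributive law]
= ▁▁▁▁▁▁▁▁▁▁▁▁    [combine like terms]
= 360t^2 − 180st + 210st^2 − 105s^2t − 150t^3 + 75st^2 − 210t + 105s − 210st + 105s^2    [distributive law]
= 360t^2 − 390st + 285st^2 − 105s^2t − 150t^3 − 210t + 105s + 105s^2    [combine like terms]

By combine like terms:

(60t + 35st − 25t^2 − 35 − 35s)(6t − 3s)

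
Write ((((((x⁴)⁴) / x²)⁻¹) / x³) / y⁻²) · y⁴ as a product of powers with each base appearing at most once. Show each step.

((((((x⁴)⁴) / x²)⁻¹) / x³) / y⁻²) · y⁴
= ((((((x⁴)⁴)⁻¹) / ((x²)⁻¹)) / x³) / y⁻²) · y⁴    [power of a quotient]
= (((((x⁴)⁻⁴) / ((x²)⁻¹)) / x³) / y⁻²) · y⁴    [power of a power]
= (((x⁻¹⁶ / ((x²)⁻¹)) / x³) / y⁻²) · y⁴    [power of a power]
= (((x⁻¹⁶ / x⁻²) / x³) / y⁻²) · y⁴    [power of a power]
= ((x⁻¹⁴ / x³) / y⁻²) · y⁴    [quotient of powers]
= (x⁻¹⁷ / y⁻²) · y⁴    [quotient of powers]
= x⁻¹⁷y⁶    [quotient of powers]

x⁻¹⁷y⁶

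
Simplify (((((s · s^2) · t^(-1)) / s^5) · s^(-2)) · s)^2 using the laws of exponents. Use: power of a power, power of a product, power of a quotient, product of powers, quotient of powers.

(((((s · s^2) · t^(-1)) / s^5) · s^(-2)) · s)^2
= (((((s · s^2) · t^(-1)) / s^5) · s^(-2))^2) · (s^2)    [power of a product]
= (((((s · s^2) · t^(-1)) / s^5)^2) · ((s^(-2))^2)) · (s^2)    [power of a product]
= (((((s · s^2) · t^(-1))^2) / ((s^5)^2)) · ((s^(-2))^2)) · (s^2)    [power of a quotient]
= (((((s · s^2)^2) · ((t^(-1))^2)) / ((s^5)^2)) · ((s^(-2))^2)) · (s^2)    [power of a product]
= (((((s^2) · ((s^2)^2)) · ((t^(-1))^2)) / ((s^5)^2)) · ((s^(-2))^2)) · (s^2)    [power of a product]
= ((((s^2 · s^4) · ((t^(-1))^2)) / ((s^5)^2)) · ((s^(-2))^2)) · (s^2)    [power of a power]
= (((s^6 · ((t^(-1))^2)) / ((s^5)^2)) · ((s^(-2))^2)) · (s^2)    [product of powers]
= (((s^6 · t^(-2)) / ((s^5)^2)) · ((s^(-2))^2)) · (s^2)    [power of a power]
= (((s^6 · t^(-2)) / s^10) · ((s^(-2))^2)) · (s^2)    [power of a power]
= (((s^6 · t^(-2)) / s^10) · s^(-4)) · (s^2)    [power of a power]
= s^(-6)t^(-2)    [quotient of powers; product of powers]

s^(-6)t^(-2)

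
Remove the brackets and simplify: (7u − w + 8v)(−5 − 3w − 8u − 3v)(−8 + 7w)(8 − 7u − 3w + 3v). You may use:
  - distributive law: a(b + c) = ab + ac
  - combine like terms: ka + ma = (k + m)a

2240u + 1624u^2 − 1688uw + 4040uv − 3493u^2w − 382uw^2 − 6439uvw + 1813u^2w^2 + 126uw^3 + 2541uvw^2 − 3136u^3 − 3416u^2v + 2744u^3w + 2989u^2vw + 696uv^2 − 609uv^2w − 320w + 208w^2 − 1976vw + 135w^3 − 807vw^2 − 63w^4 + 504vw^3 − 2256v^2w + 63v^2w^2 + 2560v + 2496v^2 + 576v^3 − 504v^3w

(7u − w + 8v)(−5 − 3w − 8u − 3v)(−8 + 7w)(8 − 7u − 3w + 3v)
= (−35u − 21uw − 56u^2 − 21uv + 5w + 3w^2 + 8uw + 3vw − 40v − 24vw − 64uv − 24v^2)(−8 + 7w)(8 − 7u − 3w + 3v)    [distributive law]
= (−35u − 13uw − 56u^2 − 85uv + 5w + 3w^2 − 21vw − 40v − 24v^2)(−8 + 7w)(8 − 7u − 3w + 3v)    [combine like terms]
= (280u − 245uw + 104uw − 91uw^2 + 448u^2 − 392u^2w + 680uv − 595uvw − 40w + 35w^2 − 24w^2 + 21w^3 + 168vw − 147vw^2 + 320v − 280vw + 192v^2 − 168v^2w)(8 − 7u − 3w + 3v)    [distributive law]
= (280u − 141uw − 91uw^2 + 448u^2 − 392u^2w + 680uv − 595uvw − 40w + 11w^2 + 21w^3 − 112vw − 147vw^2 + 320v + 192v^2 − 168v^2w)(8 − 7u − 3w + 3v)    [combine like terms]
= 2240u − 1960u^2 − 840uw + 840uv − 1128uw + 987u^2w + 423uw^2 − 423uvw − 728uw^2 + 637u^2w^2 + 273uw^3 − 273uvw^2 + 3584u^2 − 3136u^3 − 1344u^2w + 1344u^2v − 3136u^2w + 2744u^3w + 1176u^2w^2 − 1176u^2vw + 5440uv − 4760u^2v − 2040uvw + 2040uv^2 − 4760uvw + 4165u^2vw + 1785uvw^2 − 1785uv^2w − 320w + 280uw + 120w^2 − 120vw + 88w^2 − 77uw^2 − 33w^3 + 33vw^2 + 168w^3 − 147uw^3 − 63w^4 + 63vw^3 − 896vw + 784uvw + 336vw^2 − 336v^2w − 1176vw^2 + 1029uvw^2 + 441vw^3 − 441v^2w^2 + 2560v − 2240uv − 960vw + 960v^2 + 1536v^2 − 1344uv^2 − 576v^2w + 576v^3 − 1344v^2w + 1176uv^2w + 504v^2w^2 − 504v^3w    [distributive law]
= 2240u + 1624u^2 − 1688uw + 4040uv − 3493u^2w − 382uw^2 − 6439uvw + 1813u^2w^2 + 126uw^3 + 2541uvw^2 − 3136u^3 − 3416u^2v + 2744u^3w + 2989u^2vw + 696uv^2 − 609uv^2w − 320w + 208w^2 − 1976vw + 135w^3 − 807vw^2 − 63w^4 + 504vw^3 − 2256v^2w + 63v^2w^2 + 2560v + 2496v^2 + 576v^3 − 504v^3w    [combine like terms]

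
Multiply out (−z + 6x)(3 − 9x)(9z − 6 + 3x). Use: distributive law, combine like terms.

(−z + 6x)(3 − 9x)(9z − 6 + 3x)
= (−3z + 9xz + 18x − 54x^2)(9z − 6 + 3x)    [distributive law]
= −27z^2 + 18z − 9xz + 81xz^2 − 54xz + 27x^2z + 162xz − 108x + 54x^2 − 486x^2z + 324x^2 − 162x^3    [distributive law]
= −27z^2 + 18z + 99xz + 81xz^2 − 459x^2z − 108x + 378x^2 − 162x^3    [combine like terms]

−27z^2 + 18z + 99xz + 81xz^2 − 459x^2z − 108x + 378x^2 − 162x^3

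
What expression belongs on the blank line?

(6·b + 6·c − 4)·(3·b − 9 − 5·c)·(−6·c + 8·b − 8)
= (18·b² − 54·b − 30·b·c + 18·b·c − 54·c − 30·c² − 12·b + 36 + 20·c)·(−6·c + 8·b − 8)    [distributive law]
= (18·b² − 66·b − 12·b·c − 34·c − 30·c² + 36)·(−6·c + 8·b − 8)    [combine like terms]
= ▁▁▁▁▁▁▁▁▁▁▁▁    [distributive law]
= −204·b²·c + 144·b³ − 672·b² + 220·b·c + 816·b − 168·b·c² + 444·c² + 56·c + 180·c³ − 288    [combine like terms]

By distributive law:

−108·b²·c + 144·b³ − 144·b² + 396·b·c − 528·b² + 528·b + 72·b·c² − 96·b²·c + 96·b·c + 204·c² − 272·b·c + 272·c + 180·c³ − 240·b·c² + 240·c² − 216·c + 288·b − 288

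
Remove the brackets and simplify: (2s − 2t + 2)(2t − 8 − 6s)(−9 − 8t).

80st − 128st² + 252s + 108s² + 96s²t − 124t² + 32t³ − 52t + 144

(2s − 2t + 2)(2t − 8 − 6s)(−9 − 8t)
= (4st − 16s − 12s² − 4t² + 16t + 12st + 4t − 16 − 12s)(−9 − 8t)    [distributive law]
= (16st − 28s − 12s² − 4t² + 20t − 16)(−9 − 8t)    [combine like terms]
= −144st − 128st² + 252s + 224st + 108s² + 96s²t + 36t² + 32t³ − 180t − 160t² + 144 + 128t    [distributive law]
= 80st − 128st² + 252s + 108s² + 96s²t − 124t² + 32t³ − 52t + 144    [combine like terms]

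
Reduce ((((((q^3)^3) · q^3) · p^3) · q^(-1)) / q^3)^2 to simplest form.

((((((q^3)^3) · q^3) · p^3) · q^(-1)) / q^3)^2
= ((((((q^3)^3) · q^3) · p^3) · q^(-1))^2) / ((q^3)^2)    [power of a quotient]
= ((((((q^3)^3) · q^3) · p^3)^2) · ((q^(-1))^2)) / ((q^3)^2)    [power of a product]
= ((((((q^3)^3) · q^3)^2) · ((p^3)^2)) · ((q^(-1))^2)) / ((q^3)^2)    [power of a product]
= ((((((q^3)^3)^2) · ((q^3)^2)) · ((p^3)^2)) · ((q^(-1))^2)) / ((q^3)^2)    [power of a product]
= (((((q^3)^6) · ((q^3)^2)) · ((p^3)^2)) · ((q^(-1))^2)) / ((q^3)^2)    [power of a power]
= (((q^18 · ((q^3)^2)) · ((p^3)^2)) · ((q^(-1))^2)) / ((q^3)^2)    [power of a power]
= (((q^18 · q^6) · ((p^3)^2)) · ((q^(-1))^2)) / ((q^3)^2)    [power of a power]
= ((q^24 · ((p^3)^2)) · ((q^(-1))^2)) / ((q^3)^2)    [product of powers]
= ((q^24 · p^6) · ((q^(-1))^2)) / ((q^3)^2)    [power of a power]
= ((q^24 · p^6) · q^(-2)) / ((q^3)^2)    [power of a power]
= ((q^24 · p^6) · q^(-2)) / q^6    [power of a power]
= p^6q^16    [quotient of powers; product of powers]

p^6q^16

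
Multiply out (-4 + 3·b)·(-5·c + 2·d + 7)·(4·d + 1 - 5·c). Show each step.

(-4 + 3·b)·(-5·c + 2·d + 7)·(4·d + 1 - 5·c)
= (20·c - 8·d - 28 - 15·b·c + 6·b·d + 21·b)·(4·d + 1 - 5·c)    [distributive law]
= 80·c·d + 20·c - 100·c^2 - 32·d^2 - 8·d + 40·c·d - 112·d - 28 + 140·c - 60·b·c·d - 15·b·c + 75·b·c^2 + 24·b·d^2 + 6·b·d - 30·b·c·d + 84·b·d + 21·b - 105·b·c    [distributive law]
= 120·c·d + 160·c - 100·c^2 - 32·d^2 - 120·d - 28 - 90·b·c·d - 120·b·c + 75·b·c^2 + 24·b·d^2 + 90·b·d + 21·b    [combine like terms]

120·c·d + 160·c - 100·c^2 - 32·d^2 - 120·d - 28 - 90·b·c·d - 120·b·c + 75·b·c^2 + 24·b·d^2 + 90·b·d + 21·b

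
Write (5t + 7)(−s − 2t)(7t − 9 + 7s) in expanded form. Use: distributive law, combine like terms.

−105st^2 − 102st − 35s^2t − 70t^3 − 8t^2 + 63s − 49s^2 + 126t

(5t + 7)(−s − 2t)(7t − 9 + 7s)
= (−5st − 10t^2 − 7s − 14t)(7t − 9 + 7s)    [distributive law]
= −35st^2 + 45st − 35s^2t − 70t^3 + 90t^2 − 70st^2 − 49st + 63s − 49s^2 − 98t^2 + 126t − 98st    [distributive law]
= −105st^2 − 102st − 35s^2t − 70t^3 − 8t^2 + 63s − 49s^2 + 126t    [combine like terms]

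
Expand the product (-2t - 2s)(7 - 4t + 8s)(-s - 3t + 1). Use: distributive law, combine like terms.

48st + 50t^2 - 14t + 16st^2 - 24t^3 + 56s^2t - 2s^2 - 14s + 16s^3

(-2t - 2s)(7 - 4t + 8s)(-s - 3t + 1)
= (-14t + 8t^2 - 16st - 14s + 8st - 16s^2)(-s - 3t + 1)    [distributive law]
= (-14t + 8t^2 - 8st - 14s - 16s^2)(-s - 3t + 1)    [combine like terms]
= 14st + 42t^2 - 14t - 8st^2 - 24t^3 + 8t^2 + 8s^2t + 24st^2 - 8st + 14s^2 + 42st - 14s + 16s^3 + 48s^2t - 16s^2    [distributive law]
= 48st + 50t^2 - 14t + 16st^2 - 24t^3 + 56s^2t - 2s^2 - 14s + 16s^3    [combine like terms]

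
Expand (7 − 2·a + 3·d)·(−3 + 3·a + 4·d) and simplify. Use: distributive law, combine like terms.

(7 − 2·a + 3·d)·(−3 + 3·a + 4·d)
= −21 + 21·a + 28·d + 6·a − 6·a^2 − 8·a·d − 9·d + 9·a·d + 12·d^2    [distributive law]
= −21 + 27·a + 19·d − 6·a^2 + a·d + 12·d^2    [combine like terms]

−21 + 27·a + 19·d − 6·a^2 + a·d + 12·d^2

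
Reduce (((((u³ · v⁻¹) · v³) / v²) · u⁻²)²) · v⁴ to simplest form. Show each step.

u²v⁴

(((((u³ · v⁻¹) · v³) / v²) · u⁻²)²) · v⁴
= (((((u³ · v⁻¹) · v³) / v²)²) · ((u⁻²)²)) · v⁴    [power of a product]
= (((((u³ · v⁻¹) · v³)²) / ((v²)²)) · ((u⁻²)²)) · v⁴    [power of a quotient]
= (((((u³ · v⁻¹)²) · ((v³)²)) / ((v²)²)) · ((u⁻²)²)) · v⁴    [power of a product]
= ((((((u³)²) · ((v⁻¹)²)) · ((v³)²)) / ((v²)²)) · ((u⁻²)²)) · v⁴    [power of a product]
= ((((u⁶ · ((v⁻¹)²)) · ((v³)²)) / ((v²)²)) · ((u⁻²)²)) · v⁴    [power of a power]
= ((((u⁶ · v⁻²) · ((v³)²)) / ((v²)²)) · ((u⁻²)²)) · v⁴    [power of a power]
= ((((u⁶ · v⁻²) · v⁶) / ((v²)²)) · ((u⁻²)²)) · v⁴    [power of a power]
= ((((u⁶ · v⁻²) · v⁶) / v⁴) · ((u⁻²)²)) · v⁴    [power of a power]
= ((((u⁶ · v⁻²) · v⁶) / v⁴) · u⁻⁴) · v⁴    [power of a power]
= u²v⁴    [quotient of powers; product of powers]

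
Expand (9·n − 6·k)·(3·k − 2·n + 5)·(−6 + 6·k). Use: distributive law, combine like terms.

36·k·n + 234·k^2·n + 108·n^2 − 108·k·n^2 − 270·n − 72·k^2 − 108·k^3 + 180·k

(9·n − 6·k)·(3·k − 2·n + 5)·(−6 + 6·k)
= (27·k·n − 18·n^2 + 45·n − 18·k^2 + 12·k·n − 30·k)·(−6 + 6·k)    [distributive law]
= (39·k·n − 18·n^2 + 45·n − 18·k^2 − 30·k)·(−6 + 6·k)    [combine like terms]
= −234·k·n + 234·k^2·n + 108·n^2 − 108·k·n^2 − 270·n + 270·k·n + 108·k^2 − 108·k^3 + 180·k − 180·k^2    [distributive law]
= 36·k·n + 234·k^2·n + 108·n^2 − 108·k·n^2 − 270·n − 72·k^2 − 108·k^3 + 180·k    [combine like terms]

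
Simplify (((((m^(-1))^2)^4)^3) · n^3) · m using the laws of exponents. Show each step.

m^(-23)n^3

(((((m^(-1))^2)^4)^3) · n^3) · m
= ((((m^(-1))^2)^12) · n^3) · m    [power of a power]
= (((m^(-1))^24) · n^3) · m    [power of a power]
= (m^(-24) · n^3) · m    [power of a power]
= m^(-23)n^3    [product of powers]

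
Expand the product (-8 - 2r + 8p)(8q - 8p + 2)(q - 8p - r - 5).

(-8 - 2r + 8p)(8q - 8p + 2)(q - 8p - r - 5)
= (-64q + 64p - 16 - 16qr + 16pr - 4r + 64pq - 64p^2 + 16p)(q - 8p - r - 5)    [distributive law]
= (-64q + 80p - 16 - 16qr + 16pr - 4r + 64pq - 64p^2)(q - 8p - r - 5)    [combine like terms]
= -64q^2 + 512pq + 64qr + 320q + 80pq - 640p^2 - 80pr - 400p - 16q + 128p + 16r + 80 - 16q^2r + 128pqr + 16qr^2 + 80qr + 16pqr - 128p^2r - 16pr^2 - 80pr - 4qr + 32pr + 4r^2 + 20r + 64pq^2 - 512p^2q - 64pqr - 320pq - 64p^2q + 512p^3 + 64p^2r + 320p^2    [distributive law]
= -64q^2 + 272pq + 140qr + 304q - 320p^2 - 128pr - 272p + 36r + 80 - 16q^2r + 80pqr + 16qr^2 - 64p^2r - 16pr^2 + 4r^2 + 64pq^2 - 576p^2q + 512p^3    [combine like terms]

-64q^2 + 272pq + 140qr + 304q - 320p^2 - 128pr - 272p + 36r + 80 - 16q^2r + 80pqr + 16qr^2 - 64p^2r - 16pr^2 + 4r^2 + 64pq^2 - 576p^2q + 512p^3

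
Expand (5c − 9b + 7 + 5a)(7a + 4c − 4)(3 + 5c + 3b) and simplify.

310ac + 275ac² − 150abc + 100c² + 100c³ − 120bc² − 116c + 96bc − 102ab − 189ab² − 108b²c + 24b + 108b² + 87a − 84 + 105a² + 175a²c + 105a²b

(5c − 9b + 7 + 5a)(7a + 4c − 4)(3 + 5c + 3b)
= (35ac + 20c² − 20c − 63ab − 36bc + 36b + 49a + 28c − 28 + 35a² + 20ac − 20a)(3 + 5c + 3b)    [distributive law]
= (55ac + 20c² + 8c − 63ab − 36bc + 36b + 29a − 28 + 35a²)(3 + 5c + 3b)    [combine like terms]
= 165ac + 275ac² + 165abc + 60c² + 100c³ + 60bc² + 24c + 40c² + 24bc − 189ab − 315abc − 189ab² − 108bc − 180bc² − 108b²c + 108b + 180bc + 108b² + 87a + 145ac + 87ab − 84 − 140c − 84b + 105a² + 175a²c + 105a²b    [distributive law]
= 310ac + 275ac² − 150abc + 100c² + 100c³ − 120bc² − 116c + 96bc − 102ab − 189ab² − 108b²c + 24b + 108b² + 87a − 84 + 105a² + 175a²c + 105a²b    [combine like terms]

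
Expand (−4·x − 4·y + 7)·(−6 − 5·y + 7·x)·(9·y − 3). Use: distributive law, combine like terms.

681·x·y − 219·x − 72·x·y^2 − 252·x^2·y + 84·x^2 − 159·y^2 − 345·y + 180·y^3 + 126

(−4·x − 4·y + 7)·(−6 − 5·y + 7·x)·(9·y − 3)
= (24·x + 20·x·y − 28·x^2 + 24·y + 20·y^2 − 28·x·y − 42 − 35·y + 49·x)·(9·y − 3)    [distributive law]
= (73·x − 8·x·y − 28·x^2 − 11·y + 20·y^2 − 42)·(9·y − 3)    [combine like terms]
= 657·x·y − 219·x − 72·x·y^2 + 24·x·y − 252·x^2·y + 84·x^2 − 99·y^2 + 33·y + 180·y^3 − 60·y^2 − 378·y + 126    [distributive law]
= 681·x·y − 219·x − 72·x·y^2 − 252·x^2·y + 84·x^2 − 159·y^2 − 345·y + 180·y^3 + 126    [combine like terms]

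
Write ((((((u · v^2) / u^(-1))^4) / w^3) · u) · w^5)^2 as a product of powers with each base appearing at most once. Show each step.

((((((u · v^2) / u^(-1))^4) / w^3) · u) · w^5)^2
= ((((((u · v^2) / u^(-1))^4) / w^3) · u)^2) · ((w^5)^2)    [power of a product]
= ((((((u · v^2) / u^(-1))^4) / w^3)^2) · (u^2)) · ((w^5)^2)    [power of a product]
= ((((((u · v^2) / u^(-1))^4)^2) / ((w^3)^2)) · (u^2)) · ((w^5)^2)    [power of a quotient]
= (((((u · v^2) / u^(-1))^8) / ((w^3)^2)) · (u^2)) · ((w^5)^2)    [power of a power]
= (((((u · v^2)^8) / ((u^(-1))^8)) / ((w^3)^2)) · (u^2)) · ((w^5)^2)    [power of a quotient]
= (((((u^8) · ((v^2)^8)) / ((u^(-1))^8)) / ((w^3)^2)) · (u^2)) · ((w^5)^2)    [power of a product]
= ((((u^8 · v^16) / ((u^(-1))^8)) / ((w^3)^2)) · (u^2)) · ((w^5)^2)    [power of a power]
= ((((u^8 · v^16) / u^(-8)) / ((w^3)^2)) · (u^2)) · ((w^5)^2)    [power of a power]
= ((((u^8 · v^16) / u^(-8)) / w^6) · (u^2)) · ((w^5)^2)    [power of a power]
= ((((u^8 · v^16) / u^(-8)) / w^6) · u^2) · w^10    [power of a power]
= u^18v^16w^4    [quotient of powers; product of powers]

u^18v^16w^4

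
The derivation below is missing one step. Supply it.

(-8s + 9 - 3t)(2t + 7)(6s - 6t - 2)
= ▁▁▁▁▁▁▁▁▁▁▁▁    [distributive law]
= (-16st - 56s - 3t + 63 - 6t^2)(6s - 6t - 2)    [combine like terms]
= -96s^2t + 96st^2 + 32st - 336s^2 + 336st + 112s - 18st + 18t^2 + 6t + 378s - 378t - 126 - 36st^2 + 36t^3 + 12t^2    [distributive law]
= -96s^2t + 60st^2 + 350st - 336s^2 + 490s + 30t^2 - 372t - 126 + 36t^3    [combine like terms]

Applying distributive law to the line above:

(-16st - 56s + 18t + 63 - 6t^2 - 21t)(6s - 6t - 2)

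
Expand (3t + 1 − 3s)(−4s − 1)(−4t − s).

(3t + 1 − 3s)(−4s − 1)(−4t − s)
= (−12st − 3t − 4s − 1 + 12s^2 + 3s)(−4t − s)    [distributive law]
= (−12st − 3t − s − 1 + 12s^2)(−4t − s)    [combine like terms]
= 48st^2 + 12s^2t + 12t^2 + 3st + 4st + s^2 + 4t + s − 48s^2t − 12s^3    [distributive law]
= 48st^2 − 36s^2t + 12t^2 + 7st + s^2 + 4t + s − 12s^3    [combine like terms]

48st^2 − 36s^2t + 12t^2 + 7st + s^2 + 4t + s − 12s^3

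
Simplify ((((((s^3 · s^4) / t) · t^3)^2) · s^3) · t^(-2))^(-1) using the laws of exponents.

((((((s^3 · s^4) / t) · t^3)^2) · s^3) · t^(-2))^(-1)
= ((((((s^3 · s^4) / t) · t^3)^2) · s^3)^(-1)) · ((t^(-2))^(-1))    [power of a product]
= ((((((s^3 · s^4) / t) · t^3)^2)^(-1)) · ((s^3)^(-1))) · ((t^(-2))^(-1))    [power of a product]
= (((((s^3 · s^4) / t) · t^3)^(-2)) · ((s^3)^(-1))) · ((t^(-2))^(-1))    [power of a power]
= (((((s^3 · s^4) / t)^(-2)) · ((t^3)^(-2))) · ((s^3)^(-1))) · ((t^(-2))^(-1))    [power of a product]
= (((((s^3 · s^4)^(-2)) / (t^(-2))) · ((t^3)^(-2))) · ((s^3)^(-1))) · ((t^(-2))^(-1))    [power of a quotient]
= ((((((s^3)^(-2)) · ((s^4)^(-2))) / (t^(-2))) · ((t^3)^(-2))) · ((s^3)^(-1))) · ((t^(-2))^(-1))    [power of a product]
= ((((s^(-6) · ((s^4)^(-2))) / (t^(-2))) · ((t^3)^(-2))) · ((s^3)^(-1))) · ((t^(-2))^(-1))    [power of a power]
= ((((s^(-6) · s^(-8)) / (t^(-2))) · ((t^3)^(-2))) · ((s^3)^(-1))) · ((t^(-2))^(-1))    [power of a power]
= (((s^(-14) / (t^(-2))) · ((t^3)^(-2))) · ((s^3)^(-1))) · ((t^(-2))^(-1))    [product of powers]
= (((s^(-14) / t^(-2)) · t^(-6)) · ((s^3)^(-1))) · ((t^(-2))^(-1))    [power of a power]
= (((s^(-14) / t^(-2)) · t^(-6)) · s^(-3)) · ((t^(-2))^(-1))    [power of a power]
= (((s^(-14) / t^(-2)) · t^(-6)) · s^(-3)) · t^2    [power of a power]
= s^(-17)·t^(-2)    [quotient of powers; product of powers]

s^(-17)·t^(-2)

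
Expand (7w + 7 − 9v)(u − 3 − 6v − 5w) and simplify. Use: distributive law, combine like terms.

(7w + 7 − 9v)(u − 3 − 6v − 5w)
= 7uw − 21w − 42vw − 35w^2 + 7u − 21 − 42v − 35w − 9uv + 27v + 54v^2 + 45vw    [distributive law]
= 7uw − 56w + 3vw − 35w^2 + 7u − 21 − 15v − 9uv + 54v^2    [combine like terms]

7uw − 56w + 3vw − 35w^2 + 7u − 21 − 15v − 9uv + 54v^2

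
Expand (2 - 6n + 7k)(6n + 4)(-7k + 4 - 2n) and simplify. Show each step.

196kn - 64n - 120n^2 + 56k + 32 + 168kn^2 + 72n^3 - 294k^2n - 196k^2

(2 - 6n + 7k)(6n + 4)(-7k + 4 - 2n)
= (12n + 8 - 36n^2 - 24n + 42kn + 28k)(-7k + 4 - 2n)    [distributive law]
= (-12n + 8 - 36n^2 + 42kn + 28k)(-7k + 4 - 2n)    [combine like terms]
= 84kn - 48n + 24n^2 - 56k + 32 - 16n + 252kn^2 - 144n^2 + 72n^3 - 294k^2n + 168kn - 84kn^2 - 196k^2 + 112k - 56kn    [distributive law]
= 196kn - 64n - 120n^2 + 56k + 32 + 168kn^2 + 72n^3 - 294k^2n - 196k^2    [combine like terms]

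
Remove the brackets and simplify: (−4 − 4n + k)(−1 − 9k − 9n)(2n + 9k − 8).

−312n − 244k − 32 + 214kn + 387k^2 − 208n^2 + 378kn^2 + 225k^2n + 72n^3 − 81k^3

(−4 − 4n + k)(−1 − 9k − 9n)(2n + 9k − 8)
= (4 + 36k + 36n + 4n + 36kn + 36n^2 − k − 9k^2 − 9kn)(2n + 9k − 8)    [distributive law]
= (4 + 35k + 40n + 27kn + 36n^2 − 9k^2)(2n + 9k − 8)    [combine like terms]
= 8n + 36k − 32 + 70kn + 315k^2 − 280k + 80n^2 + 360kn − 320n + 54kn^2 + 243k^2n − 216kn + 72n^3 + 324kn^2 − 288n^2 − 18k^2n − 81k^3 + 72k^2    [distributive law]
= −312n − 244k − 32 + 214kn + 387k^2 − 208n^2 + 378kn^2 + 225k^2n + 72n^3 − 81k^3    [combine like terms]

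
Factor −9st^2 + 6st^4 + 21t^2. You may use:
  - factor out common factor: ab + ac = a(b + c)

3t^2(−3s + 2st^2 + 7)

−9st^2 + 6st^4 + 21t^2
= 3(−3st^2 + 2st^4 + 7t^2)    [factor out 3]
= 3t^2(−3s + 2st^2 + 7)    [factor out t^2]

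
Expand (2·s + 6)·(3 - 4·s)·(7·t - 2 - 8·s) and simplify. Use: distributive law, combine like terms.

-126·s·t - 108·s + 160·s^2 - 56·s^2·t + 64·s^3 + 126·t - 36

(2·s + 6)·(3 - 4·s)·(7·t - 2 - 8·s)
= (6·s - 8·s^2 + 18 - 24·s)·(7·t - 2 - 8·s)    [distributive law]
= (-18·s - 8·s^2 + 18)·(7·t - 2 - 8·s)    [combine like terms]
= -126·s·t + 36·s + 144·s^2 - 56·s^2·t + 16·s^2 + 64·s^3 + 126·t - 36 - 144·s    [distributive law]
= -126·s·t - 108·s + 160·s^2 - 56·s^2·t + 64·s^3 + 126·t - 36    [combine like terms]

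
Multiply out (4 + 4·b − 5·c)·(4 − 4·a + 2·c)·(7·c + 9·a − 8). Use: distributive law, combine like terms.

208·c + 272·a − 128 − 380·a·c − 144·a^2 − 4·c^2 + 48·b·c + 272·a·b − 128·b − 40·a·b·c − 144·a^2·b + 56·b·c^2 + 50·a·c^2 + 180·a^2·c − 70·c^3

(4 + 4·b − 5·c)·(4 − 4·a + 2·c)·(7·c + 9·a − 8)
= (16 − 16·a + 8·c + 16·b − 16·a·b + 8·b·c − 20·c + 20·a·c − 10·c^2)·(7·c + 9·a − 8)    [distributive law]
= (16 − 16·a − 12·c + 16·b − 16·a·b + 8·b·c + 20·a·c − 10·c^2)·(7·c + 9·a − 8)    [combine like terms]
= 112·c + 144·a − 128 − 112·a·c − 144·a^2 + 128·a − 84·c^2 − 108·a·c + 96·c + 112·b·c + 144·a·b − 128·b − 112·a·b·c − 144·a^2·b + 128·a·b + 56·b·c^2 + 72·a·b·c − 64·b·c + 140·a·c^2 + 180·a^2·c − 160·a·c − 70·c^3 − 90·a·c^2 + 80·c^2    [distributive law]
= 208·c + 272·a − 128 − 380·a·c − 144·a^2 − 4·c^2 + 48·b·c + 272·a·b − 128·b − 40·a·b·c − 144·a^2·b + 56·b·c^2 + 50·a·c^2 + 180·a^2·c − 70·c^3    [combine like terms]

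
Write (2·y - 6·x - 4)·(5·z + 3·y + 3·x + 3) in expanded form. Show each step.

(2·y - 6·x - 4)·(5·z + 3·y + 3·x + 3)
= 10·y·z + 6·y² + 6·x·y + 6·y - 30·x·z - 18·x·y - 18·x² - 18·x - 20·z - 12·y - 12·x - 12    [distributive law]
= 10·y·z + 6·y² - 12·x·y - 6·y - 30·x·z - 18·x² - 30·x - 20·z - 12    [combine like terms]

10·y·z + 6·y² - 12·x·y - 6·y - 30·x·z - 18·x² - 30·x - 20·z - 12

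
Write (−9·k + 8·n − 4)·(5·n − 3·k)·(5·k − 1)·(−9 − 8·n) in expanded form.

(−9·k + 8·n − 4)·(5·n − 3·k)·(5·k − 1)·(−9 − 8·n)
= (−45·k·n + 27·k² + 40·n² − 24·k·n − 20·n + 12·k)·(5·k − 1)·(−9 − 8·n)    [distributive law]
= (−69·k·n + 27·k² + 40·n² − 20·n + 12·k)·(5·k − 1)·(−9 − 8·n)    [combine like terms]
= (−345·k²·n + 69·k·n + 135·k³ − 27·k² + 200·k·n² − 40·n² − 100·k·n + 20·n + 60·k² − 12·k)·(−9 − 8·n)    [distributive law]
= (−345·k²·n − 31·k·n + 135·k³ + 33·k² + 200·k·n² − 40·n² + 20·n − 12·k)·(−9 − 8·n)    [combine like terms]
= 3105·k²·n + 2760·k²·n² + 279·k·n + 248·k·n² − 1215·k³ − 1080·k³·n − 297·k² − 264·k²·n − 1800·k·n² − 1600·k·n³ + 360·n² + 320·n³ − 180·n − 160·n² + 108·k + 96·k·n    [distributive law]
= 2841·k²·n + 2760·k²·n² + 375·k·n − 1552·k·n² − 1215·k³ − 1080·k³·n − 297·k² − 1600·k·n³ + 200·n² + 320·n³ − 180·n + 108·k    [combine like terms]

2841·k²·n + 2760·k²·n² + 375·k·n − 1552·k·n² − 1215·k³ − 1080·k³·n − 297·k² − 1600·k·n³ + 200·n² + 320·n³ − 180·n + 108·k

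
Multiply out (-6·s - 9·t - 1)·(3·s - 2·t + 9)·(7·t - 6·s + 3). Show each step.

-36·s^2·t + 108·s^3 + 288·s^2 - 213·s·t^2 + 30·s·t - 117·s + 126·t^3 - 499·t^2 - 300·t - 27

(-6·s - 9·t - 1)·(3·s - 2·t + 9)·(7·t - 6·s + 3)
= (-18·s^2 + 12·s·t - 54·s - 27·s·t + 18·t^2 - 81·t - 3·s + 2·t - 9)·(7·t - 6·s + 3)    [distributive law]
= (-18·s^2 - 15·s·t - 57·s + 18·t^2 - 79·t - 9)·(7·t - 6·s + 3)    [combine like terms]
= -126·s^2·t + 108·s^3 - 54·s^2 - 105·s·t^2 + 90·s^2·t - 45·s·t - 399·s·t + 342·s^2 - 171·s + 126·t^3 - 108·s·t^2 + 54·t^2 - 553·t^2 + 474·s·t - 237·t - 63·t + 54·s - 27    [distributive law]
= -36·s^2·t + 108·s^3 + 288·s^2 - 213·s·t^2 + 30·s·t - 117·s + 126·t^3 - 499·t^2 - 300·t - 27    [combine like terms]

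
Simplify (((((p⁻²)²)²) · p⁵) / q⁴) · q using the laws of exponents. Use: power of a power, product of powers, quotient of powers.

(((((p⁻²)²)²) · p⁵) / q⁴) · q
= ((((p⁻²)⁴) · p⁵) / q⁴) · q    [power of a power]
= ((p⁻⁸ · p⁵) / q⁴) · q    [power of a power]
= (p⁻³ / q⁴) · q    [product of powers]
= p⁻³·q⁻³    [quotient of powers]

p⁻³·q⁻³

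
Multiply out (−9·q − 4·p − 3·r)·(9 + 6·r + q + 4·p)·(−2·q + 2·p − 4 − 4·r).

(−9·q − 4·p − 3·r)·(9 + 6·r + q + 4·p)·(−2·q + 2·p − 4 − 4·r)
= (−81·q − 54·q·r − 9·q^2 − 36·p·q − 36·p − 24·p·r − 4·p·q − 16·p^2 − 27·r − 18·r^2 − 3·q·r − 12·p·r)·(−2·q + 2·p − 4 − 4·r)    [distributive law]
= (−81·q − 57·q·r − 9·q^2 − 40·p·q − 36·p − 36·p·r − 16·p^2 − 27·r − 18·r^2)·(−2·q + 2·p − 4 − 4·r)    [combine like terms]
= 162·q^2 − 162·p·q + 324·q + 324·q·r + 114·q^2·r − 114·p·q·r + 228·q·r + 228·q·r^2 + 18·q^3 − 18·p·q^2 + 36·q^2 + 36·q^2·r + 80·p·q^2 − 80·p^2·q + 160·p·q + 160·p·q·r + 72·p·q − 72·p^2 + 144·p + 144·p·r + 72·p·q·r − 72·p^2·r + 144·p·r + 144·p·r^2 + 32·p^2·q − 32·p^3 + 64·p^2 + 64·p^2·r + 54·q·r − 54·p·r + 108·r + 108·r^2 + 36·q·r^2 − 36·p·r^2 + 72·r^2 + 72·r^3    [distributive law]
= 198·q^2 + 70·p·q + 324·q + 606·q·r + 150·q^2·r + 118·p·q·r + 264·q·r^2 + 18·q^3 + 62·p·q^2 − 48·p^2·q − 8·p^2 + 144·p + 234·p·r − 8·p^2·r + 108·p·r^2 − 32·p^3 + 108·r + 180·r^2 + 72·r^3    [combine like terms]

198·q^2 + 70·p·q + 324·q + 606·q·r + 150·q^2·r + 118·p·q·r + 264·q·r^2 + 18·q^3 + 62·p·q^2 − 48·p^2·q − 8·p^2 + 144·p + 234·p·r − 8·p^2·r + 108·p·r^2 − 32·p^3 + 108·r + 180·r^2 + 72·r^3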